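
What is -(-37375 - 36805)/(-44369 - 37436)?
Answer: -14836/16361 ≈ -0.90679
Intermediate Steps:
-(-37375 - 36805)/(-44369 - 37436) = -(-74180)/(-81805) = -(-74180)*(-1)/81805 = -1*14836/16361 = -14836/16361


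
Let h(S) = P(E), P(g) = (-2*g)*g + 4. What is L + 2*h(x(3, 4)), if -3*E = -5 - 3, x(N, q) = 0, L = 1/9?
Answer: -61/3 ≈ -20.333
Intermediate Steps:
L = 1/9 ≈ 0.11111
E = 8/3 (E = -(-5 - 3)/3 = -1/3*(-8) = 8/3 ≈ 2.6667)
P(g) = 4 - 2*g**2 (P(g) = -2*g**2 + 4 = 4 - 2*g**2)
h(S) = -92/9 (h(S) = 4 - 2*(8/3)**2 = 4 - 2*64/9 = 4 - 128/9 = -92/9)
L + 2*h(x(3, 4)) = 1/9 + 2*(-92/9) = 1/9 - 184/9 = -61/3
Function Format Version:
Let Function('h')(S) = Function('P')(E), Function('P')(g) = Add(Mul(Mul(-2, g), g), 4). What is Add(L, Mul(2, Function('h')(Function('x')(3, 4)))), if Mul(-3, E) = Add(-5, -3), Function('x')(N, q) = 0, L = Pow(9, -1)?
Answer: Rational(-61, 3) ≈ -20.333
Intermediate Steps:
L = Rational(1, 9) ≈ 0.11111
E = Rational(8, 3) (E = Mul(Rational(-1, 3), Add(-5, -3)) = Mul(Rational(-1, 3), -8) = Rational(8, 3) ≈ 2.6667)
Function('P')(g) = Add(4, Mul(-2, Pow(g, 2))) (Function('P')(g) = Add(Mul(-2, Pow(g, 2)), 4) = Add(4, Mul(-2, Pow(g, 2))))
Function('h')(S) = Rational(-92, 9) (Function('h')(S) = Add(4, Mul(-2, Pow(Rational(8, 3), 2))) = Add(4, Mul(-2, Rational(64, 9))) = Add(4, Rational(-128, 9)) = Rational(-92, 9))
Add(L, Mul(2, Function('h')(Function('x')(3, 4)))) = Add(Rational(1, 9), Mul(2, Rational(-92, 9))) = Add(Rational(1, 9), Rational(-184, 9)) = Rational(-61, 3)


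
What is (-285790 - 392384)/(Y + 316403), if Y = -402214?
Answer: 678174/85811 ≈ 7.9031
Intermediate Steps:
(-285790 - 392384)/(Y + 316403) = (-285790 - 392384)/(-402214 + 316403) = -678174/(-85811) = -678174*(-1/85811) = 678174/85811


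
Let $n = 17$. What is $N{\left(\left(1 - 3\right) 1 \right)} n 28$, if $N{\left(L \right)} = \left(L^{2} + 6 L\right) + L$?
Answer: $-4760$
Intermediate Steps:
$N{\left(L \right)} = L^{2} + 7 L$
$N{\left(\left(1 - 3\right) 1 \right)} n 28 = \left(1 - 3\right) 1 \left(7 + \left(1 - 3\right) 1\right) 17 \cdot 28 = \left(-2\right) 1 \left(7 - 2\right) 17 \cdot 28 = - 2 \left(7 - 2\right) 17 \cdot 28 = \left(-2\right) 5 \cdot 17 \cdot 28 = \left(-10\right) 17 \cdot 28 = \left(-170\right) 28 = -4760$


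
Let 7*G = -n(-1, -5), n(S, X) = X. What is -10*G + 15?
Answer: 55/7 ≈ 7.8571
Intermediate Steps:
G = 5/7 (G = (-1*(-5))/7 = (1/7)*5 = 5/7 ≈ 0.71429)
-10*G + 15 = -10*5/7 + 15 = -50/7 + 15 = 55/7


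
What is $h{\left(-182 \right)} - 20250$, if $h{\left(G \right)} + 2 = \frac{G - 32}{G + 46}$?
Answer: $- \frac{1377029}{68} \approx -20250.0$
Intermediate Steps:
$h{\left(G \right)} = -2 + \frac{-32 + G}{46 + G}$ ($h{\left(G \right)} = -2 + \frac{G - 32}{G + 46} = -2 + \frac{-32 + G}{46 + G}$)
$h{\left(-182 \right)} - 20250 = \frac{-124 - -182}{46 - 182} - 20250 = \frac{-124 + 182}{-136} - 20250 = \left(- \frac{1}{136}\right) 58 - 20250 = - \frac{29}{68} - 20250 = - \frac{1377029}{68}$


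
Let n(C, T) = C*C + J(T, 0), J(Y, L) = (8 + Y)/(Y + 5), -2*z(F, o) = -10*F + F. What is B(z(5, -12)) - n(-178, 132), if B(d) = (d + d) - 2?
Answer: -4334957/137 ≈ -31642.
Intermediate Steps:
z(F, o) = 9*F/2 (z(F, o) = -(-10*F + F)/2 = -(-9)*F/2 = 9*F/2)
B(d) = -2 + 2*d (B(d) = 2*d - 2 = -2 + 2*d)
J(Y, L) = (8 + Y)/(5 + Y)
n(C, T) = C² + (8 + T)/(5 + T) (n(C, T) = C*C + (8 + T)/(5 + T) = C² + (8 + T)/(5 + T))
B(z(5, -12)) - n(-178, 132) = (-2 + 2*((9/2)*5)) - (8 + 132 + (-178)²*(5 + 132))/(5 + 132) = (-2 + 2*(45/2)) - (8 + 132 + 31684*137)/137 = (-2 + 45) - (8 + 132 + 4340708)/137 = 43 - 4340848/137 = -4334957/137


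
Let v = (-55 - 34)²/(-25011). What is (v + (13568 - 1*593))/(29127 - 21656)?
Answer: 324509804/186857181 ≈ 1.7367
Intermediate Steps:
v = -7921/25011 (v = (-89)²*(-1/25011) = 7921*(-1/25011) = -7921/25011 ≈ -0.31670)
(v + (13568 - 1*593))/(29127 - 21656) = (-7921/25011 + (13568 - 1*593))/(29127 - 21656) = (-7921/25011 + (13568 - 593))/7471 = (-7921/25011 + 12975)*(1/7471) = (324509804/25011)*(1/7471) = 324509804/186857181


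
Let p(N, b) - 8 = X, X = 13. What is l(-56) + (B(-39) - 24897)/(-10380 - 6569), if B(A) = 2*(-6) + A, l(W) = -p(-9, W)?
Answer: -330981/16949 ≈ -19.528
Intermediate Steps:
p(N, b) = 21 (p(N, b) = 8 + 13 = 21)
l(W) = -21 (l(W) = -1*21 = -21)
B(A) = -12 + A
l(-56) + (B(-39) - 24897)/(-10380 - 6569) = -21 + ((-12 - 39) - 24897)/(-10380 - 6569) = -21 + (-51 - 24897)/(-16949) = -21 - 24948*(-1/16949) = -21 + 24948/16949 = -330981/16949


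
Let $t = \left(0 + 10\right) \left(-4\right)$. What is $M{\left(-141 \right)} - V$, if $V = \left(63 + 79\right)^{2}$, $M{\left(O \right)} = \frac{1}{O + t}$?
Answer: $- \frac{3649685}{181} \approx -20164.0$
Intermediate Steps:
$t = -40$ ($t = 10 \left(-4\right) = -40$)
$M{\left(O \right)} = \frac{1}{-40 + O}$ ($M{\left(O \right)} = \frac{1}{O - 40} = \frac{1}{-40 + O}$)
$V = 20164$ ($V = 142^{2} = 20164$)
$M{\left(-141 \right)} - V = \frac{1}{-40 - 141} - 20164 = \frac{1}{-181} - 20164 = - \frac{1}{181} - 20164 = - \frac{3649685}{181}$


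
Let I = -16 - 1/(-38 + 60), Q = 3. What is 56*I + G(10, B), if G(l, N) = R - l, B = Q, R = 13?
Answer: -9851/11 ≈ -895.54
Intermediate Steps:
B = 3
I = -353/22 (I = -16 - 1/22 = -353/22 ≈ -16.045)
G(l, N) = 13 - l
56*I + G(10, B) = 56*(-353/22) + (13 - 1*10) = -9884/11 + (13 - 10) = -9884/11 + 3 = -9851/11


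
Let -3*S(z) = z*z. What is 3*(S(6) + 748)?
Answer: 2208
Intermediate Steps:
S(z) = -z**2/3 (S(z) = -z*z/3 = -z**2/3)
3*(S(6) + 748) = 3*(-1/3*6**2 + 748) = 3*(-1/3*36 + 748) = 3*(-12 + 748) = 3*736 = 2208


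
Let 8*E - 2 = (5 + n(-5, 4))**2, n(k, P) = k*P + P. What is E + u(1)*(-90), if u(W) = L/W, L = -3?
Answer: 2283/8 ≈ 285.38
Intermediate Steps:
n(k, P) = P + P*k (n(k, P) = P*k + P = P + P*k)
E = 123/8 (E = 1/4 + (5 + 4*(1 - 5))**2/8 = 1/4 + (5 + 4*(-4))**2/8 = 1/4 + (5 - 16)**2/8 = 1/4 + (1/8)*(-11)**2 = 1/4 + (1/8)*121 = 1/4 + 121/8 = 123/8 ≈ 15.375)
u(W) = -3/W
E + u(1)*(-90) = 123/8 - 3/1*(-90) = 123/8 - 3*1*(-90) = 123/8 - 3*(-90) = 123/8 + 270 = 2283/8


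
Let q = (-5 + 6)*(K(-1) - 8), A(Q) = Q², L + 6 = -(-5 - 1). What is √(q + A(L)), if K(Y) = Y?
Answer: 3*I ≈ 3.0*I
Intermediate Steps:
L = 0 (L = -6 - (-5 - 1) = -6 - 1*(-6) = -6 + 6 = 0)
q = -9 (q = (-5 + 6)*(-1 - 8) = 1*(-9) = -9)
√(q + A(L)) = √(-9 + 0²) = √(-9 + 0) = √(-9) = 3*I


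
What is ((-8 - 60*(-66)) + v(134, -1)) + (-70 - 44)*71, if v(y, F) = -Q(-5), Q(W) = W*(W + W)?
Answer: -4192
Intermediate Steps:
Q(W) = 2*W² (Q(W) = W*(2*W) = 2*W²)
v(y, F) = -50 (v(y, F) = -2*(-5)² = -2*25 = -1*50 = -50)
((-8 - 60*(-66)) + v(134, -1)) + (-70 - 44)*71 = ((-8 - 60*(-66)) - 50) + (-70 - 44)*71 = ((-8 + 3960) - 50) - 114*71 = (3952 - 50) - 8094 = 3902 - 8094 = -4192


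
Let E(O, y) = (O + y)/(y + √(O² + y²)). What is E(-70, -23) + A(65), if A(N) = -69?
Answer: -340239/4900 - 93*√5429/4900 ≈ -70.835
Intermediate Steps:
E(O, y) = (O + y)/(y + √(O² + y²))
E(-70, -23) + A(65) = (-70 - 23)/(-23 + √((-70)² + (-23)²)) - 69 = -93/(-23 + √(4900 + 529)) - 69 = -93/(-23 + √5429) - 69 = -69 - 93/(-23 + √5429)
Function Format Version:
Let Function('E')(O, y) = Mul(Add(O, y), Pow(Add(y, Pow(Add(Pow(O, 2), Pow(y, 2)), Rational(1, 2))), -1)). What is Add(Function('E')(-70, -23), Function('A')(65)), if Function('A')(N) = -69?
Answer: Add(Rational(-340239, 4900), Mul(Rational(-93, 4900), Pow(5429, Rational(1, 2)))) ≈ -70.835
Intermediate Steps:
Function('E')(O, y) = Mul(Pow(Add(y, Pow(Add(Pow(O, 2), Pow(y, 2)), Rational(1, 2))), -1), Add(O, y))
Add(Function('E')(-70, -23), Function('A')(65)) = Add(Mul(Pow(Add(-23, Pow(Add(Pow(-70, 2), Pow(-23, 2)), Rational(1, 2))), -1), Add(-70, -23)), -69) = Add(Mul(Pow(Add(-23, Pow(Add(4900, 529), Rational(1, 2))), -1), -93), -69) = Add(Mul(Pow(Add(-23, Pow(5429, Rational(1, 2))), -1), -93), -69) = Add(Mul(-93, Pow(Add(-23, Pow(5429, Rational(1, 2))), -1)), -69) = Add(-69, Mul(-93, Pow(Add(-23, Pow(5429, Rational(1, 2))), -1)))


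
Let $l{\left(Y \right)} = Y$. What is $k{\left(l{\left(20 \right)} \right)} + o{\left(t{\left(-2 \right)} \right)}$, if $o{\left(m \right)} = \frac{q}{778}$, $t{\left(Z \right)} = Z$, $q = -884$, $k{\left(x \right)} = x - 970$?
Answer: $- \frac{369992}{389} \approx -951.14$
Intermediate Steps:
$k{\left(x \right)} = -970 + x$ ($k{\left(x \right)} = x - 970 = -970 + x$)
$o{\left(m \right)} = - \frac{442}{389}$ ($o{\left(m \right)} = - \frac{884}{778} = \left(-884\right) \frac{1}{778} = - \frac{442}{389}$)
$k{\left(l{\left(20 \right)} \right)} + o{\left(t{\left(-2 \right)} \right)} = \left(-970 + 20\right) - \frac{442}{389} = -950 - \frac{442}{389} = - \frac{369992}{389}$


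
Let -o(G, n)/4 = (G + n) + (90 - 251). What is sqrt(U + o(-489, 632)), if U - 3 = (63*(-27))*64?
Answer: I*sqrt(108789) ≈ 329.83*I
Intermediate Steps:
o(G, n) = 644 - 4*G - 4*n (o(G, n) = -4*((G + n) + (90 - 251)) = -4*((G + n) - 161) = -4*(-161 + G + n) = 644 - 4*G - 4*n)
U = -108861 (U = 3 + (63*(-27))*64 = 3 - 1701*64 = 3 - 108864 = -108861)
sqrt(U + o(-489, 632)) = sqrt(-108861 + (644 - 4*(-489) - 4*632)) = sqrt(-108861 + (644 + 1956 - 2528)) = sqrt(-108861 + 72) = sqrt(-108789) = I*sqrt(108789)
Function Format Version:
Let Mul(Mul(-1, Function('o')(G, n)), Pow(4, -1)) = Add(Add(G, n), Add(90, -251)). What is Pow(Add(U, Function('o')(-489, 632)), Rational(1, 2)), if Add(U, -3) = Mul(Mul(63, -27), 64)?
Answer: Mul(I, Pow(108789, Rational(1, 2))) ≈ Mul(329.83, I)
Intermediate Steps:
Function('o')(G, n) = Add(644, Mul(-4, G), Mul(-4, n)) (Function('o')(G, n) = Mul(-4, Add(Add(G, n), Add(90, -251))) = Mul(-4, Add(Add(G, n), -161)) = Mul(-4, Add(-161, G, n)) = Add(644, Mul(-4, G), Mul(-4, n)))
U = -108861 (U = Add(3, Mul(Mul(63, -27), 64)) = Add(3, Mul(-1701, 64)) = Add(3, -108864) = -108861)
Pow(Add(U, Function('o')(-489, 632)), Rational(1, 2)) = Pow(Add(-108861, Add(644, Mul(-4, -489), Mul(-4, 632))), Rational(1, 2)) = Pow(Add(-108861, Add(644, 1956, -2528)), Rational(1, 2)) = Pow(Add(-108861, 72), Rational(1, 2)) = Pow(-108789, Rational(1, 2)) = Mul(I, Pow(108789, Rational(1, 2)))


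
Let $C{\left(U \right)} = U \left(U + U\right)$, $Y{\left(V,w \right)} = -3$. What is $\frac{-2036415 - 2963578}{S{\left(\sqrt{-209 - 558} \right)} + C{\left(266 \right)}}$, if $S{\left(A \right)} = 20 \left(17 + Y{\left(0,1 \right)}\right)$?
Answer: $- \frac{4999993}{141792} \approx -35.263$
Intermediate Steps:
$C{\left(U \right)} = 2 U^{2}$ ($C{\left(U \right)} = U 2 U = 2 U^{2}$)
$S{\left(A \right)} = 280$ ($S{\left(A \right)} = 20 \left(17 - 3\right) = 20 \cdot 14 = 280$)
$\frac{-2036415 - 2963578}{S{\left(\sqrt{-209 - 558} \right)} + C{\left(266 \right)}} = \frac{-2036415 - 2963578}{280 + 2 \cdot 266^{2}} = - \frac{4999993}{280 + 2 \cdot 70756} = - \frac{4999993}{280 + 141512} = - \frac{4999993}{141792}$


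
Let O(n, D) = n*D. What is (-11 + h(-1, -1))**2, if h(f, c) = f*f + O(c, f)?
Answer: 81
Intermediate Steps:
O(n, D) = D*n
h(f, c) = f**2 + c*f (h(f, c) = f*f + f*c = f**2 + c*f)
(-11 + h(-1, -1))**2 = (-11 - (-1 - 1))**2 = (-11 - 1*(-2))**2 = (-11 + 2)**2 = (-9)**2 = 81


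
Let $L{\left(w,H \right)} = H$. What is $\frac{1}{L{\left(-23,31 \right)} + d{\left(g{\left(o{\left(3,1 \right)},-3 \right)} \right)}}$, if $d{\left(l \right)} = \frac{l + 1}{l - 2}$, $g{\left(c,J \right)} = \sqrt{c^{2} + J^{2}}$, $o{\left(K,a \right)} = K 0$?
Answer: $\frac{1}{35} \approx 0.028571$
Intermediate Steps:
$o{\left(K,a \right)} = 0$
$g{\left(c,J \right)} = \sqrt{J^{2} + c^{2}}$
$d{\left(l \right)} = \frac{1 + l}{-2 + l}$
$\frac{1}{L{\left(-23,31 \right)} + d{\left(g{\left(o{\left(3,1 \right)},-3 \right)} \right)}} = \frac{1}{31 + \frac{1 + \sqrt{\left(-3\right)^{2} + 0^{2}}}{-2 + \sqrt{\left(-3\right)^{2} + 0^{2}}}} = \frac{1}{31 + \frac{1 + \sqrt{9 + 0}}{-2 + \sqrt{9 + 0}}} = \frac{1}{31 + \frac{1 + \sqrt{9}}{-2 + \sqrt{9}}} = \frac{1}{31 + \frac{1 + 3}{-2 + 3}} = \frac{1}{31 + 1^{-1} \cdot 4} = \frac{1}{31 + 1 \cdot 4} = \frac{1}{31 + 4} = \frac{1}{35}$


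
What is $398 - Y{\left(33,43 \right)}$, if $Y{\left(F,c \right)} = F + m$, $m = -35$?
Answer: $400$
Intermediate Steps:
$Y{\left(F,c \right)} = -35 + F$ ($Y{\left(F,c \right)} = F - 35 = -35 + F$)
$398 - Y{\left(33,43 \right)} = 398 - \left(-35 + 33\right) = 398 - -2 = 398 + 2 = 400$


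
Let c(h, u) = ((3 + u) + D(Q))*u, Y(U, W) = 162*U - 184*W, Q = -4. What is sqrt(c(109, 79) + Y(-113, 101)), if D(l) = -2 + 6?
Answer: 12*I*sqrt(209) ≈ 173.48*I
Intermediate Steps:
Y(U, W) = -184*W + 162*U
D(l) = 4
c(h, u) = u*(7 + u) (c(h, u) = ((3 + u) + 4)*u = (7 + u)*u = u*(7 + u))
sqrt(c(109, 79) + Y(-113, 101)) = sqrt(79*(7 + 79) + (-184*101 + 162*(-113))) = sqrt(79*86 + (-18584 - 18306)) = sqrt(6794 - 36890) = sqrt(-30096) = 12*I*sqrt(209)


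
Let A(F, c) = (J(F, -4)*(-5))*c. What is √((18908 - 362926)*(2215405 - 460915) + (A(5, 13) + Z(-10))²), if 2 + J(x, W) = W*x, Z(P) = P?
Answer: 34*I*√522122945 ≈ 7.769e+5*I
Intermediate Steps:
J(x, W) = -2 + W*x
A(F, c) = c*(10 + 20*F) (A(F, c) = ((-2 - 4*F)*(-5))*c = (10 + 20*F)*c = c*(10 + 20*F))
√((18908 - 362926)*(2215405 - 460915) + (A(5, 13) + Z(-10))²) = √((18908 - 362926)*(2215405 - 460915) + (10*13*(1 + 2*5) - 10)²) = √(-344018*1754490 + (10*13*(1 + 10) - 10)²) = √(-603576140820 + (10*13*11 - 10)²) = √(-603576140820 + (1430 - 10)²) = √(-603576140820 + 1420²) = √(-603576140820 + 2016400) = √(-603574124420) = 34*I*√522122945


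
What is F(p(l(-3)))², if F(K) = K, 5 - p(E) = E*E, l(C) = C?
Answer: 16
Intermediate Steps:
p(E) = 5 - E² (p(E) = 5 - E*E = 5 - E²)
F(p(l(-3)))² = (5 - 1*(-3)²)² = (5 - 1*9)² = (5 - 9)² = (-4)² = 16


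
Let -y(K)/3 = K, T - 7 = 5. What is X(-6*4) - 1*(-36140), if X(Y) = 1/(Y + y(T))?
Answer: 2168399/60 ≈ 36140.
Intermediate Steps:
T = 12 (T = 7 + 5 = 12)
y(K) = -3*K
X(Y) = 1/(-36 + Y) (X(Y) = 1/(Y - 3*12) = 1/(Y - 36) = 1/(-36 + Y))
X(-6*4) - 1*(-36140) = 1/(-36 - 6*4) - 1*(-36140) = 1/(-36 - 24) + 36140 = 1/(-60) + 36140 = -1/60 + 36140 = 2168399/60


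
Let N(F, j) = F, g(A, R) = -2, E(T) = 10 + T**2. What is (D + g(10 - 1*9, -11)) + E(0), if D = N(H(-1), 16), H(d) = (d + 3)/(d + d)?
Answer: 7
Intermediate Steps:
H(d) = (3 + d)/(2*d) (H(d) = (3 + d)/((2*d)) = (3 + d)*(1/(2*d)) = (3 + d)/(2*d))
D = -1 (D = (1/2)*(3 - 1)/(-1) = (1/2)*(-1)*2 = -1)
(D + g(10 - 1*9, -11)) + E(0) = (-1 - 2) + (10 + 0**2) = -3 + (10 + 0) = -3 + 10 = 7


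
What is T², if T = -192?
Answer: 36864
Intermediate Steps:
T² = (-192)² = 36864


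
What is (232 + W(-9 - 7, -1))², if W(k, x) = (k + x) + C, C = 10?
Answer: 50625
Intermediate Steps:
W(k, x) = 10 + k + x (W(k, x) = (k + x) + 10 = 10 + k + x)
(232 + W(-9 - 7, -1))² = (232 + (10 + (-9 - 7) - 1))² = (232 + (10 - 16 - 1))² = (232 - 7)² = 225² = 50625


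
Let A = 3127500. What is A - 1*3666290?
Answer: -538790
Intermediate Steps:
A - 1*3666290 = 3127500 - 1*3666290 = 3127500 - 3666290 = -538790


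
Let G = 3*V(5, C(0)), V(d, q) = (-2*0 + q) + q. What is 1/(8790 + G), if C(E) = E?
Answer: 1/8790 ≈ 0.00011377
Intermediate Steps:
V(d, q) = 2*q (V(d, q) = (0 + q) + q = q + q = 2*q)
G = 0 (G = 3*(2*0) = 3*0 = 0)
1/(8790 + G) = 1/(8790 + 0) = 1/8790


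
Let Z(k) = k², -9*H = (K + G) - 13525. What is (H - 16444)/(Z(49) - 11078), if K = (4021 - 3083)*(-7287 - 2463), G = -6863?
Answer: -1001988/8677 ≈ -115.48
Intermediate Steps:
K = -9145500 (K = 938*(-9750) = -9145500)
H = 1018432 (H = -((-9145500 - 6863) - 13525)/9 = -(-9152363 - 13525)/9 = -⅑*(-9165888) = 1018432)
(H - 16444)/(Z(49) - 11078) = (1018432 - 16444)/(49² - 11078) = 1001988/(2401 - 11078) = 1001988/(-8677) = 1001988*(-1/8677) = -1001988/8677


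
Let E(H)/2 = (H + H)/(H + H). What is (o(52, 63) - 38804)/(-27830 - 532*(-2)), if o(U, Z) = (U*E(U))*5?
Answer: 19142/13383 ≈ 1.4303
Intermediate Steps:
E(H) = 2 (E(H) = 2*((H + H)/(H + H)) = 2*((2*H)/((2*H))) = 2*((2*H)*(1/(2*H))) = 2*1 = 2)
o(U, Z) = 10*U (o(U, Z) = (U*2)*5 = (2*U)*5 = 10*U)
(o(52, 63) - 38804)/(-27830 - 532*(-2)) = (10*52 - 38804)/(-27830 - 532*(-2)) = (520 - 38804)/(-27830 + 1064) = -38284/(-26766) = -38284*(-1/26766) = 19142/13383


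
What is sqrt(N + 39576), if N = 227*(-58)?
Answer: sqrt(26410) ≈ 162.51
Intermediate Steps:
N = -13166
sqrt(N + 39576) = sqrt(-13166 + 39576) = sqrt(26410)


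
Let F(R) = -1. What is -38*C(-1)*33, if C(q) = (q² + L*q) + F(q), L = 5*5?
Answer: 31350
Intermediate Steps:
L = 25
C(q) = -1 + q² + 25*q (C(q) = (q² + 25*q) - 1 = -1 + q² + 25*q)
-38*C(-1)*33 = -38*(-1 + (-1)² + 25*(-1))*33 = -38*(-1 + 1 - 25)*33 = -38*(-25)*33 = 950*33 = 31350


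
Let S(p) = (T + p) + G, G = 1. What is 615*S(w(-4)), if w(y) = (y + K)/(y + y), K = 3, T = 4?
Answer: 25215/8 ≈ 3151.9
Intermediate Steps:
w(y) = (3 + y)/(2*y) (w(y) = (y + 3)/(y + y) = (3 + y)/((2*y)) = (3 + y)*(1/(2*y)) = (3 + y)/(2*y))
S(p) = 5 + p (S(p) = (4 + p) + 1 = 5 + p)
615*S(w(-4)) = 615*(5 + (½)*(3 - 4)/(-4)) = 615*(5 + (½)*(-¼)*(-1)) = 615*(5 + ⅛) = 615*(41/8) = 25215/8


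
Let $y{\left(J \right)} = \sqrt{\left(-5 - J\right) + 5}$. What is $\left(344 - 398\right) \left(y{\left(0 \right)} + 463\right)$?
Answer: $-25002$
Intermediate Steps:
$y{\left(J \right)} = \sqrt{- J}$
$\left(344 - 398\right) \left(y{\left(0 \right)} + 463\right) = \left(344 - 398\right) \left(\sqrt{\left(-1\right) 0} + 463\right) = - 54 \left(\sqrt{0} + 463\right) = - 54 \left(0 + 463\right) = \left(-54\right) 463 = -25002$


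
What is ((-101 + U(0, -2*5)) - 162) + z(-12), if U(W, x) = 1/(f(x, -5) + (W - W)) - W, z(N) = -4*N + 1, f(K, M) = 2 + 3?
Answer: -1069/5 ≈ -213.80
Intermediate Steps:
f(K, M) = 5
z(N) = 1 - 4*N
U(W, x) = 1/5 - W (U(W, x) = 1/(5 + (W - W)) - W = 1/(5 + 0) - W = 1/5 - W)
((-101 + U(0, -2*5)) - 162) + z(-12) = ((-101 + (1/5 - 1*0)) - 162) + (1 - 4*(-12)) = ((-101 + (1/5 + 0)) - 162) + (1 + 48) = ((-101 + 1/5) - 162) + 49 = (-504/5 - 162) + 49 = -1314/5 + 49 = -1069/5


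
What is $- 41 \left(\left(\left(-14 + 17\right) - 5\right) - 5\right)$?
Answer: $287$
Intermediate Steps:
$- 41 \left(\left(\left(-14 + 17\right) - 5\right) - 5\right) = - 41 \left(\left(3 - 5\right) - 5\right) = - 41 \left(-2 - 5\right) = \left(-41\right) \left(-7\right) = 287$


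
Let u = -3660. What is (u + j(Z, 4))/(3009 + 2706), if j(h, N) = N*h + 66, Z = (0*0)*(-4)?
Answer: -1198/1905 ≈ -0.62887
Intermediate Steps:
Z = 0 (Z = 0*(-4) = 0)
j(h, N) = 66 + N*h
(u + j(Z, 4))/(3009 + 2706) = (-3660 + (66 + 4*0))/(3009 + 2706) = (-3660 + (66 + 0))/5715 = (-3660 + 66)*(1/5715) = -3594*1/5715 = -1198/1905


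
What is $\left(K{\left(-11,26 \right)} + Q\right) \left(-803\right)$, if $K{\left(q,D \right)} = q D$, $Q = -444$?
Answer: $586190$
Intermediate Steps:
$K{\left(q,D \right)} = D q$
$\left(K{\left(-11,26 \right)} + Q\right) \left(-803\right) = \left(26 \left(-11\right) - 444\right) \left(-803\right) = \left(-286 - 444\right) \left(-803\right) = \left(-730\right) \left(-803\right) = 586190$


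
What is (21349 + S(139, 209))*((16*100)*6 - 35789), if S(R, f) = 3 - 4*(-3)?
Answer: -559501796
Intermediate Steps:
S(R, f) = 15 (S(R, f) = 3 + 12 = 15)
(21349 + S(139, 209))*((16*100)*6 - 35789) = (21349 + 15)*((16*100)*6 - 35789) = 21364*(1600*6 - 35789) = 21364*(9600 - 35789) = 21364*(-26189) = -559501796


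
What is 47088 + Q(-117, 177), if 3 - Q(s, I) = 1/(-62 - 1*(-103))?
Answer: 1930730/41 ≈ 47091.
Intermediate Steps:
Q(s, I) = 122/41 (Q(s, I) = 3 - 1/(-62 - 1*(-103)) = 3 - 1/(-62 + 103) = 3 - 1/41 = 122/41)
47088 + Q(-117, 177) = 47088 + 122/41 = 1930730/41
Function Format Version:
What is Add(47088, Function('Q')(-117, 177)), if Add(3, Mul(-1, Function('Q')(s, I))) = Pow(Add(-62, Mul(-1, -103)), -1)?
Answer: Rational(1930730, 41) ≈ 47091.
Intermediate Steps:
Function('Q')(s, I) = Rational(122, 41) (Function('Q')(s, I) = Add(3, Mul(-1, Pow(Add(-62, Mul(-1, -103)), -1))) = Add(3, Mul(-1, Pow(Add(-62, 103), -1))) = Add(3, Mul(-1, Pow(41, -1))) = Add(3, Mul(-1, Rational(1, 41))) = Add(3, Rational(-1, 41)) = Rational(122, 41))
Add(47088, Function('Q')(-117, 177)) = Add(47088, Rational(122, 41)) = Rational(1930730, 41)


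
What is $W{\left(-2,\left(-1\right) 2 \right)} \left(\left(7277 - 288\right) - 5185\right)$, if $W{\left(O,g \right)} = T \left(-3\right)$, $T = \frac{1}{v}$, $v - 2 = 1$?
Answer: $-1804$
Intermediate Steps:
$v = 3$ ($v = 2 + 1 = 3$)
$T = \frac{1}{3} \approx 0.33333$
$W{\left(O,g \right)} = -1$ ($W{\left(O,g \right)} = \frac{1}{3} \left(-3\right) = -1$)
$W{\left(-2,\left(-1\right) 2 \right)} \left(\left(7277 - 288\right) - 5185\right) = - (\left(7277 - 288\right) - 5185) = - (6989 - 5185) = \left(-1\right) 1804 = -1804$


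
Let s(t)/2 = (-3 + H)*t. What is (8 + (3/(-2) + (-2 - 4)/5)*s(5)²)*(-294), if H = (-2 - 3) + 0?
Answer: 5077968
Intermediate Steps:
H = -5 (H = -5 + 0 = -5)
s(t) = -16*t (s(t) = 2*((-3 - 5)*t) = 2*(-8*t) = -16*t)
(8 + (3/(-2) + (-2 - 4)/5)*s(5)²)*(-294) = (8 + (3/(-2) + (-2 - 4)/5)*(-16*5)²)*(-294) = (8 + (3*(-½) - 6*⅕)*(-80)²)*(-294) = (8 + (-3/2 - 6/5)*6400)*(-294) = (8 - 27/10*6400)*(-294) = (8 - 17280)*(-294) = -17272*(-294) = 5077968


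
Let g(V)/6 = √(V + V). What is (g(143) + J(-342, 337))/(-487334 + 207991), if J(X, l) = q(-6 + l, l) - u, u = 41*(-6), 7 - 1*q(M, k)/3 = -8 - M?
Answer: -1284/279343 - 6*√286/279343 ≈ -0.0049597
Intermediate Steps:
q(M, k) = 45 + 3*M (q(M, k) = 21 - 3*(-8 - M) = 21 + (24 + 3*M) = 45 + 3*M)
u = -246
g(V) = 6*√2*√V (g(V) = 6*√(V + V) = 6*√(2*V) = 6*(√2*√V) = 6*√2*√V)
J(X, l) = 273 + 3*l (J(X, l) = (45 + 3*(-6 + l)) - 1*(-246) = (45 + (-18 + 3*l)) + 246 = (27 + 3*l) + 246 = 273 + 3*l)
(g(143) + J(-342, 337))/(-487334 + 207991) = (6*√2*√143 + (273 + 3*337))/(-487334 + 207991) = (6*√286 + (273 + 1011))/(-279343) = (6*√286 + 1284)*(-1/279343) = (1284 + 6*√286)*(-1/279343) = -1284/279343 - 6*√286/279343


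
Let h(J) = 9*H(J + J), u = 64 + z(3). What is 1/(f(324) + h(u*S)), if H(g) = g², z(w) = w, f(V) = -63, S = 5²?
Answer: 1/101002437 ≈ 9.9007e-9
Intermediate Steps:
S = 25
u = 67 (u = 64 + 3 = 67)
h(J) = 36*J² (h(J) = 9*(J + J)² = 9*(2*J)² = 9*(4*J²) = 36*J²)
1/(f(324) + h(u*S)) = 1/(-63 + 36*(67*25)²) = 1/(-63 + 36*1675²) = 1/(-63 + 36*2805625) = 1/(-63 + 101002500) = 1/101002437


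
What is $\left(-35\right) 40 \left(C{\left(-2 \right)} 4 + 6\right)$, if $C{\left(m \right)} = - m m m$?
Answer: $-53200$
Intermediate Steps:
$C{\left(m \right)} = - m^{3}$ ($C{\left(m \right)} = - m^{2} m = - m^{3}$)
$\left(-35\right) 40 \left(C{\left(-2 \right)} 4 + 6\right) = \left(-35\right) 40 \left(- \left(-2\right)^{3} \cdot 4 + 6\right) = - 1400 \left(\left(-1\right) \left(-8\right) 4 + 6\right) = - 1400 \left(8 \cdot 4 + 6\right) = - 1400 \left(32 + 6\right) = \left(-1400\right) 38 = -53200$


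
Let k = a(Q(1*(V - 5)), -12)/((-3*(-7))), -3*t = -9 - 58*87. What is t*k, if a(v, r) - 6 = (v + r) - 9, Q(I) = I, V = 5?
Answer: -8425/7 ≈ -1203.6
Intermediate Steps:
t = 1685 (t = -(-9 - 58*87)/3 = -(-9 - 5046)/3 = -⅓*(-5055) = 1685)
a(v, r) = -3 + r + v (a(v, r) = 6 + ((v + r) - 9) = 6 + ((r + v) - 9) = 6 + (-9 + r + v) = -3 + r + v)
k = -5/7 (k = (-3 - 12 + 1*(5 - 5))/((-3*(-7))) = (-3 - 12 + 1*0)/21 = (-3 - 12 + 0)*(1/21) = -15*1/21 = -5/7 ≈ -0.71429)
t*k = 1685*(-5/7) = -8425/7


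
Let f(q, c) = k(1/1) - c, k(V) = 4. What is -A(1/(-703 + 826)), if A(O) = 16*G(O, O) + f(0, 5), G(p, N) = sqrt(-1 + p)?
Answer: 1 - 16*I*sqrt(15006)/123 ≈ 1.0 - 15.935*I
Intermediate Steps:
f(q, c) = 4 - c
A(O) = -1 + 16*sqrt(-1 + O) (A(O) = 16*sqrt(-1 + O) + (4 - 1*5) = 16*sqrt(-1 + O) + (4 - 5) = 16*sqrt(-1 + O) - 1 = -1 + 16*sqrt(-1 + O))
-A(1/(-703 + 826)) = -(-1 + 16*sqrt(-1 + 1/(-703 + 826))) = -(-1 + 16*sqrt(-1 + 1/123)) = -(-1 + 16*sqrt(-122/123)) = -(-1 + 16*(I*sqrt(15006)/123)) = -(-1 + 16*I*sqrt(15006)/123) = 1 - 16*I*sqrt(15006)/123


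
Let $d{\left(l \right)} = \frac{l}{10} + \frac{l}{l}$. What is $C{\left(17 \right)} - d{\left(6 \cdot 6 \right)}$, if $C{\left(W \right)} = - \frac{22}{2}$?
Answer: $- \frac{78}{5} \approx -15.6$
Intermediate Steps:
$C{\left(W \right)} = -11$ ($C{\left(W \right)} = \left(-22\right) \frac{1}{2} = -11$)
$d{\left(l \right)} = 1 + \frac{l}{10}$ ($d{\left(l \right)} = l \frac{1}{10} + 1 = \frac{l}{10} + 1 = 1 + \frac{l}{10}$)
$C{\left(17 \right)} - d{\left(6 \cdot 6 \right)} = -11 - \left(1 + \frac{6 \cdot 6}{10}\right) = -11 - \left(1 + \frac{1}{10} \cdot 36\right) = -11 - \left(1 + \frac{18}{5}\right) = -11 - \frac{23}{5} = - \frac{78}{5}$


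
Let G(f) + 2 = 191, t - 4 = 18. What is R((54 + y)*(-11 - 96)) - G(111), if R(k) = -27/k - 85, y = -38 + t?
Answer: -1114057/4066 ≈ -273.99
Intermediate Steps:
t = 22 (t = 4 + 18 = 22)
G(f) = 189 (G(f) = -2 + 191 = 189)
y = -16 (y = -38 + 22 = -16)
R(k) = -85 - 27/k
R((54 + y)*(-11 - 96)) - G(111) = (-85 - 27*1/((-11 - 96)*(54 - 16))) - 1*189 = (-85 - 27/(38*(-107))) - 189 = (-85 - 27/(-4066)) - 189 = (-85 - 27*(-1/4066)) - 189 = (-85 + 27/4066) - 189 = -345583/4066 - 189 = -1114057/4066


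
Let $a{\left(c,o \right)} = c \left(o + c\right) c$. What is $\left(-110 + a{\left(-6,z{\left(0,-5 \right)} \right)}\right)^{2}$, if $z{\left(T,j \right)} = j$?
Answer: $256036$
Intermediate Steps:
$a{\left(c,o \right)} = c^{2} \left(c + o\right)$ ($a{\left(c,o \right)} = c \left(c + o\right) c = c^{2} \left(c + o\right)$)
$\left(-110 + a{\left(-6,z{\left(0,-5 \right)} \right)}\right)^{2} = \left(-110 + \left(-6\right)^{2} \left(-6 - 5\right)\right)^{2} = \left(-110 + 36 \left(-11\right)\right)^{2} = \left(-110 - 396\right)^{2} = \left(-506\right)^{2} = 256036$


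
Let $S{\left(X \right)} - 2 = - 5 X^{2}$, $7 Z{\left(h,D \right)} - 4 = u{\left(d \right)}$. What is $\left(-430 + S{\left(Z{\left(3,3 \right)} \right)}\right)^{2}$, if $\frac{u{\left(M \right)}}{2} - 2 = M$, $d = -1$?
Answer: $\frac{447407104}{2401} \approx 1.8634 \cdot 10^{5}$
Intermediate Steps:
$u{\left(M \right)} = 4 + 2 M$
$Z{\left(h,D \right)} = \frac{6}{7}$ ($Z{\left(h,D \right)} = \frac{4}{7} + \frac{4 + 2 \left(-1\right)}{7} = \frac{4}{7} + \frac{4 - 2}{7} = \frac{4}{7} + \frac{1}{7} \cdot 2 = \frac{4}{7} + \frac{2}{7} = \frac{6}{7}$)
$S{\left(X \right)} = 2 - 5 X^{2}$
$\left(-430 + S{\left(Z{\left(3,3 \right)} \right)}\right)^{2} = \left(-430 + \left(2 - 5 \left(\frac{6}{7}\right)^{2}\right)\right)^{2} = \left(-430 + \left(2 - \frac{180}{49}\right)\right)^{2} = \left(-430 - \frac{82}{49}\right)^{2} = \left(- \frac{21152}{49}\right)^{2} = \frac{447407104}{2401}$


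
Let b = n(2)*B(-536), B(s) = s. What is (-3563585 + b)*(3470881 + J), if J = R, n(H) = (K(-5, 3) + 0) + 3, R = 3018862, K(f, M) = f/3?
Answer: -69394166434957/3 ≈ -2.3131e+13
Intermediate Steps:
K(f, M) = f/3 (K(f, M) = f*(⅓) = f/3)
n(H) = 4/3 (n(H) = ((⅓)*(-5) + 0) + 3 = (-5/3 + 0) + 3 = -5/3 + 3 = 4/3)
b = -2144/3 (b = (4/3)*(-536) = -2144/3 ≈ -714.67)
J = 3018862
(-3563585 + b)*(3470881 + J) = (-3563585 - 2144/3)*(3470881 + 3018862) = -10692899/3*6489743 = -69394166434957/3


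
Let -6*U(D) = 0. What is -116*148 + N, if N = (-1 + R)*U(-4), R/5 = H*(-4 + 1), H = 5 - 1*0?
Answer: -17168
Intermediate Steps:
U(D) = 0 (U(D) = -⅙*0 = 0)
H = 5 (H = 5 + 0 = 5)
R = -75 (R = 5*(5*(-4 + 1)) = 5*(5*(-3)) = 5*(-15) = -75)
N = 0 (N = (-1 - 75)*0 = -76*0 = 0)
-116*148 + N = -116*148 + 0 = -17168 + 0 = -17168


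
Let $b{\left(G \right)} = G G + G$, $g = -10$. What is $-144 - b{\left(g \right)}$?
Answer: $-234$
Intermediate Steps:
$b{\left(G \right)} = G + G^{2}$ ($b{\left(G \right)} = G^{2} + G = G + G^{2}$)
$-144 - b{\left(g \right)} = -144 - - 10 \left(1 - 10\right) = -144 - \left(-10\right) \left(-9\right) = -144 - 90 = -234$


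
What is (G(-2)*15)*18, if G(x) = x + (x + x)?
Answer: -1620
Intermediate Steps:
G(x) = 3*x (G(x) = x + 2*x = 3*x)
(G(-2)*15)*18 = ((3*(-2))*15)*18 = -6*15*18 = -90*18 = -1620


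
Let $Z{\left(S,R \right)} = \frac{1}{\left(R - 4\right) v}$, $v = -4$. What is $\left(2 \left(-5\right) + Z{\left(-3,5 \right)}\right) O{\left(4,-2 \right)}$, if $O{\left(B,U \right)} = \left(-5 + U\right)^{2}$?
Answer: $- \frac{2009}{4} \approx -502.25$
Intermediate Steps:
$Z{\left(S,R \right)} = - \frac{1}{4 \left(-4 + R\right)}$ ($Z{\left(S,R \right)} = \frac{1}{\left(R - 4\right) \left(-4\right)} = \frac{1}{-4 + R} \left(- \frac{1}{4}\right) = - \frac{1}{4 \left(-4 + R\right)}$)
$\left(2 \left(-5\right) + Z{\left(-3,5 \right)}\right) O{\left(4,-2 \right)} = \left(2 \left(-5\right) - \frac{1}{-16 + 4 \cdot 5}\right) \left(-5 - 2\right)^{2} = \left(-10 - \frac{1}{-16 + 20}\right) \left(-7\right)^{2} = \left(-10 - \frac{1}{4}\right) 49 = \left(- \frac{41}{4}\right) 49 = - \frac{2009}{4}$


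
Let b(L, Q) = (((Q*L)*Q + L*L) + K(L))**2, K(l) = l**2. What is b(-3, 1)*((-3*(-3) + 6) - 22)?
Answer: -1575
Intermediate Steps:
b(L, Q) = (2*L**2 + L*Q**2)**2 (b(L, Q) = (((Q*L)*Q + L*L) + L**2)**2 = (((L*Q)*Q + L**2) + L**2)**2 = ((L*Q**2 + L**2) + L**2)**2 = ((L**2 + L*Q**2) + L**2)**2 = (2*L**2 + L*Q**2)**2)
b(-3, 1)*((-3*(-3) + 6) - 22) = ((-3)**2*(1**2 + 2*(-3))**2)*((-3*(-3) + 6) - 22) = (9*(1 - 6)**2)*((9 + 6) - 22) = (9*(-5)**2)*(15 - 22) = (9*25)*(-7) = 225*(-7) = -1575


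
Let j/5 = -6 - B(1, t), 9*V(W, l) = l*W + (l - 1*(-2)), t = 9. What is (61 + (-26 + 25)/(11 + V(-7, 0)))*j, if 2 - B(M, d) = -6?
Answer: -430640/101 ≈ -4263.8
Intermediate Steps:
B(M, d) = 8 (B(M, d) = 2 - 1*(-6) = 2 + 6 = 8)
V(W, l) = 2/9 + l/9 + W*l/9 (V(W, l) = (l*W + (l - 1*(-2)))/9 = (W*l + (l + 2))/9 = (W*l + (2 + l))/9 = (2 + l + W*l)/9 = 2/9 + l/9 + W*l/9)
j = -70 (j = 5*(-6 - 1*8) = 5*(-6 - 8) = 5*(-14) = -70)
(61 + (-26 + 25)/(11 + V(-7, 0)))*j = (61 + (-26 + 25)/(11 + (2/9 + (⅑)*0 + (⅑)*(-7)*0)))*(-70) = (61 - 1/(11 + (2/9 + 0 + 0)))*(-70) = (61 - 1/(11 + 2/9))*(-70) = (61 - 1/101/9)*(-70) = (61 - 1*9/101)*(-70) = (61 - 9/101)*(-70) = (6152/101)*(-70) = -430640/101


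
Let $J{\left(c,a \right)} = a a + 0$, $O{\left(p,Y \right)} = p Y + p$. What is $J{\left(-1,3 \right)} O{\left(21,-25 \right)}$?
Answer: $-4536$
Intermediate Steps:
$O{\left(p,Y \right)} = p + Y p$ ($O{\left(p,Y \right)} = Y p + p = p + Y p$)
$J{\left(c,a \right)} = a^{2}$ ($J{\left(c,a \right)} = a^{2} + 0 = a^{2}$)
$J{\left(-1,3 \right)} O{\left(21,-25 \right)} = 3^{2} \cdot 21 \left(1 - 25\right) = 9 \cdot 21 \left(-24\right) = 9 \left(-504\right) = -4536$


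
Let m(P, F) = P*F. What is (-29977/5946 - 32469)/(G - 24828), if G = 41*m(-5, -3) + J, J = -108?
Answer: 193090651/144612666 ≈ 1.3352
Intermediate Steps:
m(P, F) = F*P
G = 507 (G = 41*(-3*(-5)) - 108 = 41*15 - 108 = 615 - 108 = 507)
(-29977/5946 - 32469)/(G - 24828) = (-29977/5946 - 32469)/(507 - 24828) = (-29977*1/5946 - 32469)/(-24321) = (-29977/5946 - 32469)*(-1/24321) = -193090651/5946*(-1/24321) = 193090651/144612666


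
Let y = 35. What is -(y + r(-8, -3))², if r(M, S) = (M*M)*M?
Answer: -227529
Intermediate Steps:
r(M, S) = M³ (r(M, S) = M²*M = M³)
-(y + r(-8, -3))² = -(35 + (-8)³)² = -(35 - 512)² = -1*(-477)² = -1*227529 = -227529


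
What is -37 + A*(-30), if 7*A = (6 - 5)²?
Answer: -289/7 ≈ -41.286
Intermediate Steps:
A = ⅐ (A = (6 - 5)²/7 = (⅐)*1² = (⅐)*1 = ⅐ ≈ 0.14286)
-37 + A*(-30) = -37 + (⅐)*(-30) = -37 - 30/7 = -289/7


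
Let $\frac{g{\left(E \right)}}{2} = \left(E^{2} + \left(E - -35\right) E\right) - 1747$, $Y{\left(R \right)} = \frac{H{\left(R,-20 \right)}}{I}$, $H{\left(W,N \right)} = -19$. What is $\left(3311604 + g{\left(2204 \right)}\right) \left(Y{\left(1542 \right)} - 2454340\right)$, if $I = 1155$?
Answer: $- \frac{64895809050710026}{1155} \approx -5.6187 \cdot 10^{13}$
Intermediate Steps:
$Y{\left(R \right)} = - \frac{19}{1155}$
$g{\left(E \right)} = -3494 + 2 E^{2} + 2 E \left(35 + E\right)$ ($g{\left(E \right)} = 2 \left(\left(E^{2} + \left(E - -35\right) E\right) - 1747\right) = 2 \left(\left(E^{2} + \left(E + 35\right) E\right) - 1747\right) = 2 \left(\left(E^{2} + \left(35 + E\right) E\right) - 1747\right) = 2 \left(\left(E^{2} + E \left(35 + E\right)\right) - 1747\right) = 2 \left(-1747 + E^{2} + E \left(35 + E\right)\right) = -3494 + 2 E^{2} + 2 E \left(35 + E\right)$)
$\left(3311604 + g{\left(2204 \right)}\right) \left(Y{\left(1542 \right)} - 2454340\right) = \left(3311604 + \left(-3494 + 4 \cdot 2204^{2} + 70 \cdot 2204\right)\right) \left(- \frac{19}{1155} - 2454340\right) = \left(3311604 + \left(-3494 + 4 \cdot 4857616 + 154280\right)\right) \left(- \frac{2834762719}{1155}\right) = \left(3311604 + \left(-3494 + 19430464 + 154280\right)\right) \left(- \frac{2834762719}{1155}\right) = \left(3311604 + 19581250\right) \left(- \frac{2834762719}{1155}\right) = 22892854 \left(- \frac{2834762719}{1155}\right) = - \frac{64895809050710026}{1155}$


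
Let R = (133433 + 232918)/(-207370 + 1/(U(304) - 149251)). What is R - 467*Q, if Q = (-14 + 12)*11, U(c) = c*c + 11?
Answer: 121043815730170/11783592881 ≈ 10272.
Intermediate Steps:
U(c) = 11 + c² (U(c) = c² + 11 = 11 + c²)
Q = -22 (Q = -2*11 = -22)
R = -20817529224/11783592881 (R = (133433 + 232918)/(-207370 + 1/((11 + 304²) - 149251)) = 366351/(-207370 + 1/((11 + 92416) - 149251)) = 366351/(-207370 + 1/(92427 - 149251)) = 366351/(-207370 + 1/(-56824)) = 366351/(-207370 - 1/56824) = 366351/(-11783592881/56824) = 366351*(-56824/11783592881) = -20817529224/11783592881 ≈ -1.7667)
R - 467*Q = -20817529224/11783592881 - 467*(-22) = -20817529224/11783592881 + 10274 = 121043815730170/11783592881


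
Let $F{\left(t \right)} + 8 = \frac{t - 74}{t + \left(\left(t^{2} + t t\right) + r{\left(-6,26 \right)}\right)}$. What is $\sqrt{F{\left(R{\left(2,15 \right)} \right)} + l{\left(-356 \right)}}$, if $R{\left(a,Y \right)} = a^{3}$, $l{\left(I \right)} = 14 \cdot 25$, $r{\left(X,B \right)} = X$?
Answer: $\frac{7 \sqrt{29445}}{65} \approx 18.48$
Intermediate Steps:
$l{\left(I \right)} = 350$
$F{\left(t \right)} = -8 + \frac{-74 + t}{-6 + t + 2 t^{2}}$ ($F{\left(t \right)} = -8 + \frac{t - 74}{t - \left(6 - t^{2} - t t\right)} = -8 + \frac{-74 + t}{t + \left(\left(t^{2} + t^{2}\right) - 6\right)} = -8 + \frac{-74 + t}{t + \left(2 t^{2} - 6\right)} = -8 + \frac{-74 + t}{t + \left(-6 + 2 t^{2}\right)} = -8 + \frac{-74 + t}{-6 + t + 2 t^{2}}$)
$\sqrt{F{\left(R{\left(2,15 \right)} \right)} + l{\left(-356 \right)}} = \sqrt{\frac{-26 - 16 \left(2^{3}\right)^{2} - 7 \cdot 2^{3}}{-6 + 2^{3} + 2 \left(2^{3}\right)^{2}} + 350} = \sqrt{\frac{-26 - 16 \cdot 8^{2} - 56}{-6 + 8 + 2 \cdot 8^{2}} + 350} = \sqrt{\frac{-26 - 1024 - 56}{-6 + 8 + 2 \cdot 64} + 350} = \sqrt{\frac{-26 - 1024 - 56}{-6 + 8 + 128} + 350} = \sqrt{\frac{1}{130} \left(-1106\right) + 350} = \sqrt{- \frac{553}{65} + 350} = \sqrt{\frac{22197}{65}} = \frac{7 \sqrt{29445}}{65}$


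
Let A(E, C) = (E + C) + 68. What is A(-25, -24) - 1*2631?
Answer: -2612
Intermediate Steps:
A(E, C) = 68 + C + E (A(E, C) = (C + E) + 68 = 68 + C + E)
A(-25, -24) - 1*2631 = (68 - 24 - 25) - 1*2631 = 19 - 2631 = -2612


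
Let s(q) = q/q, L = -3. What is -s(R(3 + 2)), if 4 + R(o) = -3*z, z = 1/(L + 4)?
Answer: -1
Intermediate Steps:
z = 1 (z = 1/(-3 + 4) = 1/1 = 1)
R(o) = -7 (R(o) = -4 - 3*1 = -4 - 3 = -7)
s(q) = 1
-s(R(3 + 2)) = -1*1 = -1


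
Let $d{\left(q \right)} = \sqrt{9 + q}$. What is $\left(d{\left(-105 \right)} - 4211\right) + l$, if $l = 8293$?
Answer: $4082 + 4 i \sqrt{6} \approx 4082.0 + 9.798 i$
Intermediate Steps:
$\left(d{\left(-105 \right)} - 4211\right) + l = \left(\sqrt{9 - 105} - 4211\right) + 8293 = \left(\sqrt{-96} - 4211\right) + 8293 = \left(4 i \sqrt{6} - 4211\right) + 8293 = \left(-4211 + 4 i \sqrt{6}\right) + 8293 = 4082 + 4 i \sqrt{6}$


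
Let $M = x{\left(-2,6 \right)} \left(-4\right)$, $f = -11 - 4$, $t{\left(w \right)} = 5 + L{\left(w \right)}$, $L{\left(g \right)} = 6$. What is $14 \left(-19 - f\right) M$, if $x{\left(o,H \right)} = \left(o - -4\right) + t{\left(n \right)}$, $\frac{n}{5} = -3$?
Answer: $2912$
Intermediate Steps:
$n = -15$ ($n = 5 \left(-3\right) = -15$)
$t{\left(w \right)} = 11$ ($t{\left(w \right)} = 5 + 6 = 11$)
$f = -15$ ($f = -11 - 4 = -15$)
$x{\left(o,H \right)} = 15 + o$ ($x{\left(o,H \right)} = \left(o - -4\right) + 11 = \left(o + 4\right) + 11 = \left(4 + o\right) + 11 = 15 + o$)
$M = -52$ ($M = \left(15 - 2\right) \left(-4\right) = 13 \left(-4\right) = -52$)
$14 \left(-19 - f\right) M = 14 \left(-19 - -15\right) \left(-52\right) = 14 \left(-19 + 15\right) \left(-52\right) = 14 \left(-4\right) \left(-52\right) = \left(-56\right) \left(-52\right) = 2912$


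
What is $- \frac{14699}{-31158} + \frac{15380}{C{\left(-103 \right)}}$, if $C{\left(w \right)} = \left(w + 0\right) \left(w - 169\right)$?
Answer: $\frac{111377153}{109115316} \approx 1.0207$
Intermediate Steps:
$C{\left(w \right)} = w \left(-169 + w\right)$
$- \frac{14699}{-31158} + \frac{15380}{C{\left(-103 \right)}} = - \frac{14699}{-31158} + \frac{15380}{\left(-103\right) \left(-169 - 103\right)} = \left(-14699\right) \left(- \frac{1}{31158}\right) + \frac{15380}{\left(-103\right) \left(-272\right)} = \frac{14699}{31158} + \frac{15380}{28016} = \frac{14699}{31158} + 15380 \cdot \frac{1}{28016} = \frac{14699}{31158} + \frac{3845}{7004} = \frac{111377153}{109115316}$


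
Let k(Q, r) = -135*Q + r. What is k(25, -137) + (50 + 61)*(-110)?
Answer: -15722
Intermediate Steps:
k(Q, r) = r - 135*Q
k(25, -137) + (50 + 61)*(-110) = (-137 - 135*25) + (50 + 61)*(-110) = (-137 - 3375) + 111*(-110) = -3512 - 12210 = -15722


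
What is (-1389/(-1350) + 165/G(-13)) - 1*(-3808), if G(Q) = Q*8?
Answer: 89094151/23400 ≈ 3807.4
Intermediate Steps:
G(Q) = 8*Q
(-1389/(-1350) + 165/G(-13)) - 1*(-3808) = (-1389/(-1350) + 165/((8*(-13)))) - 1*(-3808) = (-1389*(-1/1350) + 165/(-104)) + 3808 = (463/450 + 165*(-1/104)) + 3808 = (463/450 - 165/104) + 3808 = -13049/23400 + 3808 = 89094151/23400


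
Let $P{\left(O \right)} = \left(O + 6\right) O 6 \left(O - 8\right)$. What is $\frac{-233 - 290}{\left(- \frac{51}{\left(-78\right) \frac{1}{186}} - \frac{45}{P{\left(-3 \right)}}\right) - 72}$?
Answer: $- \frac{448734}{42505} \approx -10.557$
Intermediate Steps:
$P{\left(O \right)} = 6 O \left(-8 + O\right) \left(6 + O\right)$ ($P{\left(O \right)} = \left(6 + O\right) O 6 \left(-8 + O\right) = O \left(6 + O\right) 6 \left(-8 + O\right) = 6 O \left(6 + O\right) \left(-8 + O\right) = 6 O \left(-8 + O\right) \left(6 + O\right)$)
$\frac{-233 - 290}{\left(- \frac{51}{\left(-78\right) \frac{1}{186}} - \frac{45}{P{\left(-3 \right)}}\right) - 72} = \frac{-233 - 290}{\left(- \frac{51}{\left(-78\right) \frac{1}{186}} - \frac{45}{6 \left(-3\right) \left(-48 + \left(-3\right)^{2} - -6\right)}\right) - 72} = - \frac{523}{\left(- \frac{51}{\left(-78\right) \frac{1}{186}} - \frac{45}{6 \left(-3\right) \left(-48 + 9 + 6\right)}\right) - 72} = - \frac{523}{\left(- \frac{51}{- \frac{13}{31}} - \frac{45}{6 \left(-3\right) \left(-33\right)}\right) - 72} = - \frac{523}{\left(\left(-51\right) \left(- \frac{31}{13}\right) - \frac{45}{594}\right) - 72} = - \frac{523}{\left(\frac{1581}{13} - \frac{5}{66}\right) - 72} = - \frac{523}{\frac{104281}{858} - 72} = - \frac{523}{\frac{42505}{858}} = \left(-523\right) \frac{858}{42505} = - \frac{448734}{42505}$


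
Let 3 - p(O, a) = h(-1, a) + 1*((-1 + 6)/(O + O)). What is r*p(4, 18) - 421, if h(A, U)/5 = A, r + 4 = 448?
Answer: 5707/2 ≈ 2853.5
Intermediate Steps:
r = 444 (r = -4 + 448 = 444)
h(A, U) = 5*A
p(O, a) = 8 - 5/(2*O) (p(O, a) = 3 - (5*(-1) + 1*((-1 + 6)/(O + O))) = 3 - (-5 + 1*(5/((2*O)))) = 3 - (-5 + 1*(5*(1/(2*O)))) = 3 - (-5 + 1*(5/(2*O))) = 3 - (-5 + 5/(2*O)) = 3 + (5 - 5/(2*O)) = 8 - 5/(2*O))
r*p(4, 18) - 421 = 444*(8 - 5/2/4) - 421 = 444*(8 - 5/2*¼) - 421 = 444*(8 - 5/8) - 421 = 444*(59/8) - 421 = 6549/2 - 421 = 5707/2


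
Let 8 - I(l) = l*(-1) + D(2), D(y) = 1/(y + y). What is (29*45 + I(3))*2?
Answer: 5263/2 ≈ 2631.5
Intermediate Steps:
D(y) = 1/(2*y)
I(l) = 31/4 + l (I(l) = 8 - (l*(-1) + (½)/2) = 8 - (-l + (½)*(½)) = 8 - (-l + ¼) = 8 - (¼ - l) = 8 + (-¼ + l) = 31/4 + l)
(29*45 + I(3))*2 = (29*45 + (31/4 + 3))*2 = (1305 + 43/4)*2 = (5263/4)*2 = 5263/2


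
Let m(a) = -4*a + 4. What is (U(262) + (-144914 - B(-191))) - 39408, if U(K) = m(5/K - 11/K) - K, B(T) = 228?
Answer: -24209836/131 ≈ -1.8481e+5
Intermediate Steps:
m(a) = 4 - 4*a
U(K) = 4 - K + 24/K (U(K) = (4 - 4*(5/K - 11/K)) - K = (4 - (-24)/K) - K = (4 + 24/K) - K = 4 - K + 24/K)
(U(262) + (-144914 - B(-191))) - 39408 = ((4 - 1*262 + 24/262) + (-144914 - 1*228)) - 39408 = ((4 - 262 + 24*(1/262)) + (-144914 - 228)) - 39408 = ((4 - 262 + 12/131) - 145142) - 39408 = (-33786/131 - 145142) - 39408 = -19047388/131 - 39408 = -24209836/131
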